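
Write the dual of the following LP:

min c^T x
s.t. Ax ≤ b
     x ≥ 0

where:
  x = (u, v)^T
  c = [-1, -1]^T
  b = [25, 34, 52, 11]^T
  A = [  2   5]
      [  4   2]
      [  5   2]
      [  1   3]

Primal min cᵀx s.t. Ax ≤ b, x ≥ 0  →  Dual max −bᵀy s.t. Aᵀy ≥ −c, y ≥ 0.

Maximize: z = -25y1 - 34y2 - 52y3 - 11y4

Subject to:
  2y1 + 4y2 + 5y3 + y4 ≥ 1
  5y1 + 2y2 + 2y3 + 3y4 ≥ 1
  y1, y2, y3, y4 ≥ 0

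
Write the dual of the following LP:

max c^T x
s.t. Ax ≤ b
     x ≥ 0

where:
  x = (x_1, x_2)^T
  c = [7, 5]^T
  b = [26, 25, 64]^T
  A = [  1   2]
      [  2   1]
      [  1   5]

Primal max cᵀx s.t. Ax ≤ b, x ≥ 0  →  Dual min bᵀy s.t. Aᵀy ≥ c, y ≥ 0.

Minimize: z = 26y1 + 25y2 + 64y3

Subject to:
  y1 + 2y2 + y3 ≥ 7
  2y1 + y2 + 5y3 ≥ 5
  y1, y2, y3 ≥ 0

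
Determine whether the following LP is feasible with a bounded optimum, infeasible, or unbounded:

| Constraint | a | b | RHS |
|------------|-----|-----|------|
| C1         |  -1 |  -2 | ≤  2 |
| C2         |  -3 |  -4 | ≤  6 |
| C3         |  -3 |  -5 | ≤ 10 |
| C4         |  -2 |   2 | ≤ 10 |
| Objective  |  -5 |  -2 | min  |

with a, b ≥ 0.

Unbounded (objective can decrease without bound)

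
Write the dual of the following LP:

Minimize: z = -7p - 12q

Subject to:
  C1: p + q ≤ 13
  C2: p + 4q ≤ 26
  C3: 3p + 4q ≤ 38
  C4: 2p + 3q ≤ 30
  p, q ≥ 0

Primal min cᵀx s.t. Ax ≤ b, x ≥ 0  →  Dual max −bᵀy s.t. Aᵀy ≥ −c, y ≥ 0.

Maximize: z = -13y1 - 26y2 - 38y3 - 30y4

Subject to:
  y1 + y2 + 3y3 + 2y4 ≥ 7
  y1 + 4y2 + 4y3 + 3y4 ≥ 12
  y1, y2, y3, y4 ≥ 0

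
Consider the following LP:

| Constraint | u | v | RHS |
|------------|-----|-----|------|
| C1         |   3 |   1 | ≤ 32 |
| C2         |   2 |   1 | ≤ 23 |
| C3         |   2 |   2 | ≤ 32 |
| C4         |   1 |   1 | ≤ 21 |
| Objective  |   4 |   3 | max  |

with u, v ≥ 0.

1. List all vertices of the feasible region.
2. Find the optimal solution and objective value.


1. (0, 0), (10.67, 0), (9, 5), (7, 9), (0, 16)
2. u = 7, v = 9, z = 55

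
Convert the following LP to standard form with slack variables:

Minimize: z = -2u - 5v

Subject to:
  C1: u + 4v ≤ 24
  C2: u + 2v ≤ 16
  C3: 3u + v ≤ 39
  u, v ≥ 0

min z = -2u - 5v

s.t.
  u + 4v + s1 = 24
  u + 2v + s2 = 16
  3u + v + s3 = 39
  u, v, s1, s2, s3 ≥ 0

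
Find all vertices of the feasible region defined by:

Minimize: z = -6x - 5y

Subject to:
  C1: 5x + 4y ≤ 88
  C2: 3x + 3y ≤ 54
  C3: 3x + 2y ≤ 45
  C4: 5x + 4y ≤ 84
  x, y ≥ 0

(0, 0), (15, 0), (9, 9), (0, 18)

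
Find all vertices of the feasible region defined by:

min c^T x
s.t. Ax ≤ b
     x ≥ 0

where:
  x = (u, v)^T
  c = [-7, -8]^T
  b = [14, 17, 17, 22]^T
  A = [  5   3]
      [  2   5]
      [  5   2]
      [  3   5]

(0, 0), (2.8, 0), (1, 3), (0, 3.4)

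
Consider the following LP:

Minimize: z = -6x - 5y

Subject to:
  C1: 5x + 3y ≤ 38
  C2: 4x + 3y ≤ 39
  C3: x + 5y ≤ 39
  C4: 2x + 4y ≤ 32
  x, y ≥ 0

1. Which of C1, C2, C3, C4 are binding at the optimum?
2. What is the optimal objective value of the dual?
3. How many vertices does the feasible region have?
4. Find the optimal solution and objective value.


1. C1, C4
2. -54
3. 5
4. x = 4, y = 6, z = -54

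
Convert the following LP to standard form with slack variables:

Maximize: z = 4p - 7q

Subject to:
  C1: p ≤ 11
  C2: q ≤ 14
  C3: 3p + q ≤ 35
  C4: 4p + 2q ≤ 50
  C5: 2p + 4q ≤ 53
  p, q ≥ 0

max z = 4p - 7q

s.t.
  p + s1 = 11
  q + s2 = 14
  3p + q + s3 = 35
  4p + 2q + s4 = 50
  2p + 4q + s5 = 53
  p, q, s1, s2, s3, s4, s5 ≥ 0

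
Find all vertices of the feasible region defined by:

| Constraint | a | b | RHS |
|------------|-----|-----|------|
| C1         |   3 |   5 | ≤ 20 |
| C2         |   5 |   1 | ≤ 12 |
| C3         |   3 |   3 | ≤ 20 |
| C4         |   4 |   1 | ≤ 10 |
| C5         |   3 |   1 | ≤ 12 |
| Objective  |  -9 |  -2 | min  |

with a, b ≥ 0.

(0, 0), (2.4, 0), (2, 2), (1.765, 2.941), (0, 4)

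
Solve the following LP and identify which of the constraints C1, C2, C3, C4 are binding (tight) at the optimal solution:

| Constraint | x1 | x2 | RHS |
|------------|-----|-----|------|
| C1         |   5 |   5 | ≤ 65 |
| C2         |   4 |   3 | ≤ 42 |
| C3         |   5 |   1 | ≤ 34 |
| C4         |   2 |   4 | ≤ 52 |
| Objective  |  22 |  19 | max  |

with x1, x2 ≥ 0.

At x1 = 3, x2 = 10, compute slack b - a·x for each constraint:
  C1: 65 − 65 = 0  (binding)
  C2: 42 − 42 = 0  (binding)
  C3: 34 − 25 = 9  (slack)
  C4: 52 − 46 = 6  (slack)

Optimal: x1 = 3, x2 = 10
Binding: C1, C2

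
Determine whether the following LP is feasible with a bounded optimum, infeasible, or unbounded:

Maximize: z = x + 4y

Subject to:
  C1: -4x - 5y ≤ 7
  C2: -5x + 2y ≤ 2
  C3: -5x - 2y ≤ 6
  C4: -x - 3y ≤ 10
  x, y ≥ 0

Unbounded (objective can increase without bound)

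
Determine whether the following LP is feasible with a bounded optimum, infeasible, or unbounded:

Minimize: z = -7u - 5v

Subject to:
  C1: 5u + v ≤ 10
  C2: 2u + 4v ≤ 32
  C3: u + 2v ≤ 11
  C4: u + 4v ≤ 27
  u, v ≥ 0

Feasible with a bounded optimal solution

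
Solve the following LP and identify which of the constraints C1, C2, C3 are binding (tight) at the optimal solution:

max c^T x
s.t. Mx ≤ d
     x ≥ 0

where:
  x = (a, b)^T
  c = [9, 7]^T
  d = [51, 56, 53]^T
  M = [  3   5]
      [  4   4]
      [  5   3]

At a = 7, b = 6, compute slack b - a·x for each constraint:
  C1: 51 − 51 = 0  (binding)
  C2: 56 − 52 = 4  (slack)
  C3: 53 − 53 = 0  (binding)

Optimal: a = 7, b = 6
Binding: C1, C3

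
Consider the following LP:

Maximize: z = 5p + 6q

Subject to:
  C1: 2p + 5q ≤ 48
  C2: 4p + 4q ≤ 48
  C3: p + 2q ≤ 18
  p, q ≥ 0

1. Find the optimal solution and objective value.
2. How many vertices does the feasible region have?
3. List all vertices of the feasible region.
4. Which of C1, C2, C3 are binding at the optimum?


1. p = 6, q = 6, z = 66
2. 4
3. (0, 0), (12, 0), (6, 6), (0, 9)
4. C2, C3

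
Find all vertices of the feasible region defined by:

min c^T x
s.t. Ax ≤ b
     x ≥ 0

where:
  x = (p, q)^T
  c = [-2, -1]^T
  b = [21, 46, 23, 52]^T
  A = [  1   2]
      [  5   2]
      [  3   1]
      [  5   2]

(0, 0), (7.667, 0), (5, 8), (0, 10.5)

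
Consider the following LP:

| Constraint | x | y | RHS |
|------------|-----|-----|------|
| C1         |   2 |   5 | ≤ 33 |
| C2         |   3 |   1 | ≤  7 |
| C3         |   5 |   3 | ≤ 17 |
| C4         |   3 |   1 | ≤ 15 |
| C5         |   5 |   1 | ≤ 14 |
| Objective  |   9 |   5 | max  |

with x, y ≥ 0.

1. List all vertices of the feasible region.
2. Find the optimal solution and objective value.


1. (0, 0), (2.333, 0), (1, 4), (0, 5.667)
2. x = 1, y = 4, z = 29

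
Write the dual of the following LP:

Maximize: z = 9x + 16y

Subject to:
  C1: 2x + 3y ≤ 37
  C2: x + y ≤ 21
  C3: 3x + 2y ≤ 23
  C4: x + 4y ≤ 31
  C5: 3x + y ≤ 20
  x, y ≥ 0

Primal max cᵀx s.t. Ax ≤ b, x ≥ 0  →  Dual min bᵀy s.t. Aᵀy ≥ c, y ≥ 0.

Minimize: z = 37y1 + 21y2 + 23y3 + 31y4 + 20y5

Subject to:
  2y1 + y2 + 3y3 + y4 + 3y5 ≥ 9
  3y1 + y2 + 2y3 + 4y4 + y5 ≥ 16
  y1, y2, y3, y4, y5 ≥ 0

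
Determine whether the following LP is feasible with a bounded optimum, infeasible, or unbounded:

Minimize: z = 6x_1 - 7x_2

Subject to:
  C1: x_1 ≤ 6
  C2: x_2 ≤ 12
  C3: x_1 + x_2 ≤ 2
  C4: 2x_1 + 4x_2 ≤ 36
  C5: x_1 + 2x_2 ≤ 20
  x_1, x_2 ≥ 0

Feasible with a bounded optimal solution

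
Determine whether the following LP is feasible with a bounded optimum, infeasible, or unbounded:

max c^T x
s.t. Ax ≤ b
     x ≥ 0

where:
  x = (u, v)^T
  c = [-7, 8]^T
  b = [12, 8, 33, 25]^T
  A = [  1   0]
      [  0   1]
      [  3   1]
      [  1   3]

Feasible with a bounded optimal solution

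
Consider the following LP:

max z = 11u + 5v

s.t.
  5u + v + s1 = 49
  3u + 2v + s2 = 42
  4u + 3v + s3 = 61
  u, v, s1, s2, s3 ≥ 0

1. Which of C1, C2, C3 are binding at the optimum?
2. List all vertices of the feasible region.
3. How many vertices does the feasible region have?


1. C1, C2
2. (0, 0), (9.8, 0), (8, 9), (4, 15), (0, 20.33)
3. 5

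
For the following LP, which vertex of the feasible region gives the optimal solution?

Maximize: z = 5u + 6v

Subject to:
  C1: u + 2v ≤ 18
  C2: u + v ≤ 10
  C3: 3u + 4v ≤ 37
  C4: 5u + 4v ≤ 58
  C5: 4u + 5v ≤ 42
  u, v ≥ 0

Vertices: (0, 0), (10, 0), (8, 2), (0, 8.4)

Evaluate the objective at each vertex of the feasible region:
  z(0, 0) = 0
  z(10, 0) = 50
  z(8, 2) = 52  ←
  z(0, 8.4) = 50.4
The maximum is at u = 8, v = 2.

(8, 2)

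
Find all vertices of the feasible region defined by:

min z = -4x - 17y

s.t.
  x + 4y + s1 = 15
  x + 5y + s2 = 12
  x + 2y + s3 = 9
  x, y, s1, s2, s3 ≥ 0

(0, 0), (9, 0), (7, 1), (0, 2.4)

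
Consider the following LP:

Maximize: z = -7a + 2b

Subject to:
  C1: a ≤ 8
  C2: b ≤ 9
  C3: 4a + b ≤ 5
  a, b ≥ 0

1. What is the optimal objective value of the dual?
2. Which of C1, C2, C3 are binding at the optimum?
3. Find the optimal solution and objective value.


1. 10
2. C3
3. a = 0, b = 5, z = 10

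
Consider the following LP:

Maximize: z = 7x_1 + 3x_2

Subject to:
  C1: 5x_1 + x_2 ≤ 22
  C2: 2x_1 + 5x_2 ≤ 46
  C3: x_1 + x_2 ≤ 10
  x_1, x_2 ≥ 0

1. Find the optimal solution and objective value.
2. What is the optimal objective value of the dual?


1. x_1 = 3, x_2 = 7, z = 42
2. 42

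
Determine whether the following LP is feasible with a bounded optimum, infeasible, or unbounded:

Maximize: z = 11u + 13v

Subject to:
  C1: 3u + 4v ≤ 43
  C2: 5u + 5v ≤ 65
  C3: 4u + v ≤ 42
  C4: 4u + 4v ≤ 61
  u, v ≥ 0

Feasible with a bounded optimal solution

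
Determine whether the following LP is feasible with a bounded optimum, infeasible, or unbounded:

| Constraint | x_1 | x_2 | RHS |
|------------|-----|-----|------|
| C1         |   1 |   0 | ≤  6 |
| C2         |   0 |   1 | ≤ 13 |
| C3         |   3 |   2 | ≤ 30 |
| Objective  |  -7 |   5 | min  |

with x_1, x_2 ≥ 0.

Feasible with a bounded optimal solution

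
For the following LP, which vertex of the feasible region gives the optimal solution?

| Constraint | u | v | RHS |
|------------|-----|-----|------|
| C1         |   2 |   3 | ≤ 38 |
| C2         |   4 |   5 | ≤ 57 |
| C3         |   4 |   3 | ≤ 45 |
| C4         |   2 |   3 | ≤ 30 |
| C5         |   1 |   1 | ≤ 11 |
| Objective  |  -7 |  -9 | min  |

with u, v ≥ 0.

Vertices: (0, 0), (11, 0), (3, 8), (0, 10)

Evaluate the objective at each vertex of the feasible region:
  z(0, 0) = 0
  z(11, 0) = -77
  z(3, 8) = -93  ←
  z(0, 10) = -90
The minimum is at u = 3, v = 8.

(3, 8)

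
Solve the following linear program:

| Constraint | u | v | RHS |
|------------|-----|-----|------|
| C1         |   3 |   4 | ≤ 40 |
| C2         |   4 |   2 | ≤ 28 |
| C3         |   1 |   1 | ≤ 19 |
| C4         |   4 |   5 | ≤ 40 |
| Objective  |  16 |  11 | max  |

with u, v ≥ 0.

Evaluate the objective at each vertex of the feasible region:
  z(0, 0) = 0
  z(7, 0) = 112
  z(5, 4) = 124  ←
  z(0, 8) = 88
The maximum is at u = 5, v = 4.

u = 5, v = 4, z = 124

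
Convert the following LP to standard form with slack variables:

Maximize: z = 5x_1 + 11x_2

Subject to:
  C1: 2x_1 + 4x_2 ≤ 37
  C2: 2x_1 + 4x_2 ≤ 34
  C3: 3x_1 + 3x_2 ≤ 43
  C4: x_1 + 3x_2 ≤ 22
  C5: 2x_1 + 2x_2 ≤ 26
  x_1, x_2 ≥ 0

max z = 5x_1 + 11x_2

s.t.
  2x_1 + 4x_2 + s1 = 37
  2x_1 + 4x_2 + s2 = 34
  3x_1 + 3x_2 + s3 = 43
  x_1 + 3x_2 + s4 = 22
  2x_1 + 2x_2 + s5 = 26
  x_1, x_2, s1, s2, s3, s4, s5 ≥ 0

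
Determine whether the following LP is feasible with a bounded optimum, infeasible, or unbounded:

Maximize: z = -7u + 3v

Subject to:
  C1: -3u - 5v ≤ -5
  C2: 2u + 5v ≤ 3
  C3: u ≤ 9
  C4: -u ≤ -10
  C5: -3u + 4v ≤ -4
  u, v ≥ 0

Infeasible (no feasible solution exists)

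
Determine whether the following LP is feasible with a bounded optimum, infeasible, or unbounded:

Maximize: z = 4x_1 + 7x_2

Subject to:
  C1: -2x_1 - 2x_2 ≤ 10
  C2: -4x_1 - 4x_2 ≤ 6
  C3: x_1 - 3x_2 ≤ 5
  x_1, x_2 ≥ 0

Unbounded (objective can increase without bound)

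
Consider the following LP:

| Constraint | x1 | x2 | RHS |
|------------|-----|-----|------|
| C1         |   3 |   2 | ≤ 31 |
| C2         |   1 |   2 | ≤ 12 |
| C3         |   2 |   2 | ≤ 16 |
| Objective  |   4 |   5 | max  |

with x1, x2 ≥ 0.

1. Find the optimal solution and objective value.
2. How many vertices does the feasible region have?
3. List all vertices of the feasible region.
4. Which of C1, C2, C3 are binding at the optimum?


1. x1 = 4, x2 = 4, z = 36
2. 4
3. (0, 0), (8, 0), (4, 4), (0, 6)
4. C2, C3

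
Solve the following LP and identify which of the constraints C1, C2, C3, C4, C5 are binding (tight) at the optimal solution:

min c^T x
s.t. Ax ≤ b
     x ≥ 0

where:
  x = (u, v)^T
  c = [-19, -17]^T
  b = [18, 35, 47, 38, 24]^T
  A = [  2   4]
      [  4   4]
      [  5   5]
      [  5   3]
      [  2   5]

At u = 7, v = 1, compute slack b - a·x for each constraint:
  C1: 18 − 18 = 0  (binding)
  C2: 35 − 32 = 3  (slack)
  C3: 47 − 40 = 7  (slack)
  C4: 38 − 38 = 0  (binding)
  C5: 24 − 19 = 5  (slack)

Optimal: u = 7, v = 1
Binding: C1, C4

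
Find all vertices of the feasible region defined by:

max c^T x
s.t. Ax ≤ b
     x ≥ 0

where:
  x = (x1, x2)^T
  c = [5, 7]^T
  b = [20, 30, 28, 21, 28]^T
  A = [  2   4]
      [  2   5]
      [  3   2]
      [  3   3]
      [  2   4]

(0, 0), (7, 0), (4, 3), (0, 5)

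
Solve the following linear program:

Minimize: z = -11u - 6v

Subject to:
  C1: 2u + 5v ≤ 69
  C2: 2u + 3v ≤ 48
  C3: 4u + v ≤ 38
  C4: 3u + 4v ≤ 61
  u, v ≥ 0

Evaluate the objective at each vertex of the feasible region:
  z(0, 0) = 0
  z(9.5, 0) = -104.5
  z(7, 10) = -137  ←
  z(4.143, 12.14) = -118.4
  z(0, 13.8) = -82.8
The minimum is at u = 7, v = 10.

u = 7, v = 10, z = -137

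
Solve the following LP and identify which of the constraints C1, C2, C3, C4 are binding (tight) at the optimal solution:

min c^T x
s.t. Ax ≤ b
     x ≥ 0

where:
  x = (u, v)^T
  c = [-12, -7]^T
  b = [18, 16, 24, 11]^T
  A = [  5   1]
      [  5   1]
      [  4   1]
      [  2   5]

At u = 3, v = 1, compute slack b - a·x for each constraint:
  C1: 18 − 16 = 2  (slack)
  C2: 16 − 16 = 0  (binding)
  C3: 24 − 13 = 11  (slack)
  C4: 11 − 11 = 0  (binding)

Optimal: u = 3, v = 1
Binding: C2, C4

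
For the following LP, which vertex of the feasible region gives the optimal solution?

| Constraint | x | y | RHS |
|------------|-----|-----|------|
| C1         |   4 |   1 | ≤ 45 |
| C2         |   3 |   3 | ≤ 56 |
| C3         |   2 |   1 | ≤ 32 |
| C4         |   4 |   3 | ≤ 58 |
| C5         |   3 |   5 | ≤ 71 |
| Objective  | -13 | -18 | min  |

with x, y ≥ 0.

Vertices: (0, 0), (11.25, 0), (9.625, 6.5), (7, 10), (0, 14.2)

Evaluate the objective at each vertex of the feasible region:
  z(0, 0) = 0
  z(11.25, 0) = -146.2
  z(9.625, 6.5) = -242.1
  z(7, 10) = -271  ←
  z(0, 14.2) = -255.6
The minimum is at x = 7, y = 10.

(7, 10)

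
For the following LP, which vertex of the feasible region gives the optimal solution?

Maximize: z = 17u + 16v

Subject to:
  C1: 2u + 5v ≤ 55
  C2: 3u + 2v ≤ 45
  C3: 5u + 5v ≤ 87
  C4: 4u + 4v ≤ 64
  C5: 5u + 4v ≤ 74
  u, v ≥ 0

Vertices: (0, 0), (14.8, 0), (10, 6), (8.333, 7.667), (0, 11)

Evaluate the objective at each vertex of the feasible region:
  z(0, 0) = 0
  z(14.8, 0) = 251.6
  z(10, 6) = 266  ←
  z(8.333, 7.667) = 264.3
  z(0, 11) = 176
The maximum is at u = 10, v = 6.

(10, 6)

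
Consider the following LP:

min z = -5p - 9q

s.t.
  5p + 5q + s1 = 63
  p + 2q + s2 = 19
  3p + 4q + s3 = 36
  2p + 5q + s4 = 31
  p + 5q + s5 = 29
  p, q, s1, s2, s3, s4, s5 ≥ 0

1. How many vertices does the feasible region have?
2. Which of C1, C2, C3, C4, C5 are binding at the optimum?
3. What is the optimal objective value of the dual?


1. 5
2. C3, C4
3. -67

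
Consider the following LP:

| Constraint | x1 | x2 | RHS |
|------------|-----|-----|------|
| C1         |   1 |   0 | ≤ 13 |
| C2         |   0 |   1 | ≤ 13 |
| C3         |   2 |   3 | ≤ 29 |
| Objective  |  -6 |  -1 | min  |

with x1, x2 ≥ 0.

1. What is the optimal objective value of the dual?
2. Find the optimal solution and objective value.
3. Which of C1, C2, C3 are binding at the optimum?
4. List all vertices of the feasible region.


1. -79
2. x1 = 13, x2 = 1, z = -79
3. C1, C3
4. (0, 0), (13, 0), (13, 1), (0, 9.667)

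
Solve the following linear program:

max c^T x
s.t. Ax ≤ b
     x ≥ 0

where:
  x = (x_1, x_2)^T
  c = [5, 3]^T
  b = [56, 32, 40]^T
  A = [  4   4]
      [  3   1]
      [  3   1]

Evaluate the objective at each vertex of the feasible region:
  z(0, 0) = 0
  z(10.67, 0) = 53.33
  z(9, 5) = 60  ←
  z(0, 14) = 42
The maximum is at x_1 = 9, x_2 = 5.

x_1 = 9, x_2 = 5, z = 60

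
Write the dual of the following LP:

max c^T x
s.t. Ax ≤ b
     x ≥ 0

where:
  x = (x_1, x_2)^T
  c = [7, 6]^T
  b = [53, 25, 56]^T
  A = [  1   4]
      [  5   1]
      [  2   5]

Primal max cᵀx s.t. Ax ≤ b, x ≥ 0  →  Dual min bᵀy s.t. Aᵀy ≥ c, y ≥ 0.

Minimize: z = 53y1 + 25y2 + 56y3

Subject to:
  y1 + 5y2 + 2y3 ≥ 7
  4y1 + y2 + 5y3 ≥ 6
  y1, y2, y3 ≥ 0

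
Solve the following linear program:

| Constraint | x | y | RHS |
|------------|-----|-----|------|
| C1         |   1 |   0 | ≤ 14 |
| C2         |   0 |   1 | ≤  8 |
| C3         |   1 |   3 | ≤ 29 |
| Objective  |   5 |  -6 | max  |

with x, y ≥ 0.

Evaluate the objective at each vertex of the feasible region:
  z(0, 0) = 0
  z(14, 0) = 70  ←
  z(14, 5) = 40
  z(5, 8) = -23
  z(0, 8) = -48
The maximum is at x = 14, y = 0.

x = 14, y = 0, z = 70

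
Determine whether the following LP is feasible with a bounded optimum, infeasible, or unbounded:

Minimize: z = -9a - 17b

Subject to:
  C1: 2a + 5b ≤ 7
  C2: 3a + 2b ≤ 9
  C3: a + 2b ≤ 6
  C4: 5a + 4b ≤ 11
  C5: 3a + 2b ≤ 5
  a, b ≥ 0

Feasible with a bounded optimal solution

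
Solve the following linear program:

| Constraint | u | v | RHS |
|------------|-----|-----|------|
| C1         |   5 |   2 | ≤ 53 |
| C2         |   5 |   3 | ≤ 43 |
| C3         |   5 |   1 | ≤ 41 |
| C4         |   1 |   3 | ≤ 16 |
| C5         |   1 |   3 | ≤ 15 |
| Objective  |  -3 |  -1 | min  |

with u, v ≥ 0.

Evaluate the objective at each vertex of the feasible region:
  z(0, 0) = 0
  z(8.2, 0) = -24.6
  z(8, 1) = -25  ←
  z(7, 2.667) = -23.67
  z(0, 5) = -5
The minimum is at u = 8, v = 1.

u = 8, v = 1, z = -25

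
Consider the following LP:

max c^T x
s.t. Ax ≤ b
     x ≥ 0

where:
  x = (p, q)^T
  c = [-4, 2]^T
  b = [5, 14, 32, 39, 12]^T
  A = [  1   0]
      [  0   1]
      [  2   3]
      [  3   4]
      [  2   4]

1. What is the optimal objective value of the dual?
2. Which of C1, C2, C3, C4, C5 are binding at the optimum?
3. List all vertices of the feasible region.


1. 6
2. C5
3. (0, 0), (5, 0), (5, 0.5), (0, 3)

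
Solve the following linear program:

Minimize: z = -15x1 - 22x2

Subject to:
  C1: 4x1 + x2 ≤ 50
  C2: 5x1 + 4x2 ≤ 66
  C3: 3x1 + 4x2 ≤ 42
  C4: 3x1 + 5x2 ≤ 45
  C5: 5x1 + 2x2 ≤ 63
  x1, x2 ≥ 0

Evaluate the objective at each vertex of the feasible region:
  z(0, 0) = 0
  z(12.5, 0) = -187.5
  z(12.33, 0.6667) = -199.7
  z(12, 1.5) = -213
  z(10, 3) = -216  ←
  z(0, 9) = -198
The minimum is at x1 = 10, x2 = 3.

x1 = 10, x2 = 3, z = -216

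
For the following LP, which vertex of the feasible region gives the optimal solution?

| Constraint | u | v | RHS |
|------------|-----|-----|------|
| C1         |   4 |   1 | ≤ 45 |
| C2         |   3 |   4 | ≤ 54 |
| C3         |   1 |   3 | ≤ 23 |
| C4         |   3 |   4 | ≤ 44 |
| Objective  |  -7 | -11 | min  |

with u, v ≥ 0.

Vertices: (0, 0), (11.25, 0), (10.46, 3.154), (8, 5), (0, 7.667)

Evaluate the objective at each vertex of the feasible region:
  z(0, 0) = 0
  z(11.25, 0) = -78.75
  z(10.46, 3.154) = -107.9
  z(8, 5) = -111  ←
  z(0, 7.667) = -84.33
The minimum is at u = 8, v = 5.

(8, 5)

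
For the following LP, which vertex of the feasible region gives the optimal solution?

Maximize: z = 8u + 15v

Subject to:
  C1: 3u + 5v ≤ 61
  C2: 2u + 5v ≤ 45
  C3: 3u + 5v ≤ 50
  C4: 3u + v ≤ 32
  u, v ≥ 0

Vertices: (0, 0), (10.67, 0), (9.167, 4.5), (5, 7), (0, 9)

Evaluate the objective at each vertex of the feasible region:
  z(0, 0) = 0
  z(10.67, 0) = 85.33
  z(9.167, 4.5) = 140.8
  z(5, 7) = 145  ←
  z(0, 9) = 135
The maximum is at u = 5, v = 7.

(5, 7)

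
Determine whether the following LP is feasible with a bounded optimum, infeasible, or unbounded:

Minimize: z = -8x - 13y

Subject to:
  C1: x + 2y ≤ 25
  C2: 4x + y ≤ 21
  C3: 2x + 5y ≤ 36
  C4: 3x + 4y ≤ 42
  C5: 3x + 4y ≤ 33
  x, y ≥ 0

Feasible with a bounded optimal solution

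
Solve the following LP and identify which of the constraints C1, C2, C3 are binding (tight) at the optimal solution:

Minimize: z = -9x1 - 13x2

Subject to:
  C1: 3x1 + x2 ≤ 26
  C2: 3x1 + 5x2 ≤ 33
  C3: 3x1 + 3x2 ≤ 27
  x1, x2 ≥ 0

At x1 = 6, x2 = 3, compute slack b - a·x for each constraint:
  C1: 26 − 21 = 5  (slack)
  C2: 33 − 33 = 0  (binding)
  C3: 27 − 27 = 0  (binding)

Optimal: x1 = 6, x2 = 3
Binding: C2, C3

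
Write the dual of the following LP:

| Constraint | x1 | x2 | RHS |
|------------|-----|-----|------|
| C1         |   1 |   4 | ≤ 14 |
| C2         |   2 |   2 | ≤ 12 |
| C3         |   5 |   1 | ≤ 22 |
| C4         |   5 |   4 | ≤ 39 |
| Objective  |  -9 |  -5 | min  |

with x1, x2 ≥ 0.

Primal min cᵀx s.t. Ax ≤ b, x ≥ 0  →  Dual max −bᵀy s.t. Aᵀy ≥ −c, y ≥ 0.

Maximize: z = -14y1 - 12y2 - 22y3 - 39y4

Subject to:
  y1 + 2y2 + 5y3 + 5y4 ≥ 9
  4y1 + 2y2 + y3 + 4y4 ≥ 5
  y1, y2, y3, y4 ≥ 0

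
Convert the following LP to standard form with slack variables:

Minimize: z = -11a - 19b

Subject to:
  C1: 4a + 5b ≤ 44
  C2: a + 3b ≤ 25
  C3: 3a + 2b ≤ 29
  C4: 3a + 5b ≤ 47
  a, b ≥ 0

min z = -11a - 19b

s.t.
  4a + 5b + s1 = 44
  a + 3b + s2 = 25
  3a + 2b + s3 = 29
  3a + 5b + s4 = 47
  a, b, s1, s2, s3, s4 ≥ 0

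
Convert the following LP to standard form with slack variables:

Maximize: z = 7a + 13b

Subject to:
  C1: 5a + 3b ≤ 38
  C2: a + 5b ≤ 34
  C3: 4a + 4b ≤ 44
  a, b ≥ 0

max z = 7a + 13b

s.t.
  5a + 3b + s1 = 38
  a + 5b + s2 = 34
  4a + 4b + s3 = 44
  a, b, s1, s2, s3 ≥ 0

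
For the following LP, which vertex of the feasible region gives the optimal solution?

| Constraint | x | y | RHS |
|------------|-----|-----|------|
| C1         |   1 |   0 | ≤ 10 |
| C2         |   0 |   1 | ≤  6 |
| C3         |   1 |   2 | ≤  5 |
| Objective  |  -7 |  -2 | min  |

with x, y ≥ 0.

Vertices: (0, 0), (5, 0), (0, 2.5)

Evaluate the objective at each vertex of the feasible region:
  z(0, 0) = 0
  z(5, 0) = -35  ←
  z(0, 2.5) = -5
The minimum is at x = 5, y = 0.

(5, 0)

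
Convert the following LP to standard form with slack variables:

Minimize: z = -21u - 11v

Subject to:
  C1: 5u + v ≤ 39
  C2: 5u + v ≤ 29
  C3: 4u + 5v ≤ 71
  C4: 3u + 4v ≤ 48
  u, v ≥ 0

min z = -21u - 11v

s.t.
  5u + v + s1 = 39
  5u + v + s2 = 29
  4u + 5v + s3 = 71
  3u + 4v + s4 = 48
  u, v, s1, s2, s3, s4 ≥ 0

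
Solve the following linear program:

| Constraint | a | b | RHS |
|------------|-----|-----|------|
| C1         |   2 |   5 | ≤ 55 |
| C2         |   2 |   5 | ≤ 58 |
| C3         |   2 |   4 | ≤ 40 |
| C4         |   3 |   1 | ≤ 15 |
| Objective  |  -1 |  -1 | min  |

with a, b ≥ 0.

Evaluate the objective at each vertex of the feasible region:
  z(0, 0) = 0
  z(5, 0) = -5
  z(2, 9) = -11  ←
  z(0, 10) = -10
The minimum is at a = 2, b = 9.

a = 2, b = 9, z = -11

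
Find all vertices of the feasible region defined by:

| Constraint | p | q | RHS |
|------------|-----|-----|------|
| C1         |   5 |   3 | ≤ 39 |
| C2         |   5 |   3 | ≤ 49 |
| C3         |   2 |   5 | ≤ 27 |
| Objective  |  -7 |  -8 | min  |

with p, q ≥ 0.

(0, 0), (7.8, 0), (6, 3), (0, 5.4)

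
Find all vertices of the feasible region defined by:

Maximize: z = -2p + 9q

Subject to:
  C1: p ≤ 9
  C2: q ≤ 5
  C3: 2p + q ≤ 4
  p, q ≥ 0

(0, 0), (2, 0), (0, 4)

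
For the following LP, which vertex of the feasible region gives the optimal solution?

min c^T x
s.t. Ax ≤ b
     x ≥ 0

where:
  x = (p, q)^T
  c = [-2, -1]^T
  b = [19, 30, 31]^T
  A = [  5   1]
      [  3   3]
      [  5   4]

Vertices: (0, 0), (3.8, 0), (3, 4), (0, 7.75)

Evaluate the objective at each vertex of the feasible region:
  z(0, 0) = 0
  z(3.8, 0) = -7.6
  z(3, 4) = -10  ←
  z(0, 7.75) = -7.75
The minimum is at p = 3, q = 4.

(3, 4)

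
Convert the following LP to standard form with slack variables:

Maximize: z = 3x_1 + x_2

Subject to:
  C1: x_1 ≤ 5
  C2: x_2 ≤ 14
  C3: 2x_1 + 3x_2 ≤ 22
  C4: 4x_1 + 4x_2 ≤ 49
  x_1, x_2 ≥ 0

max z = 3x_1 + x_2

s.t.
  x_1 + s1 = 5
  x_2 + s2 = 14
  2x_1 + 3x_2 + s3 = 22
  4x_1 + 4x_2 + s4 = 49
  x_1, x_2, s1, s2, s3, s4 ≥ 0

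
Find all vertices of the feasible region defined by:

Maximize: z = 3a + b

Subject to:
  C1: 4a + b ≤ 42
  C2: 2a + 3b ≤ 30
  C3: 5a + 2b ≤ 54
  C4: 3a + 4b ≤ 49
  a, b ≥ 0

(0, 0), (10.5, 0), (10, 2), (9.273, 3.818), (0, 10)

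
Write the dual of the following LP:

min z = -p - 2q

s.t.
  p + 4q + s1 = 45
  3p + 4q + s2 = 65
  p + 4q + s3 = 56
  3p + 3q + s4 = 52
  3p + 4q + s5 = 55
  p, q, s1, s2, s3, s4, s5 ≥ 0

Primal min cᵀx s.t. Ax ≤ b, x ≥ 0  →  Dual max −bᵀy s.t. Aᵀy ≥ −c, y ≥ 0.

Maximize: z = -45y1 - 65y2 - 56y3 - 52y4 - 55y5

Subject to:
  y1 + 3y2 + y3 + 3y4 + 3y5 ≥ 1
  4y1 + 4y2 + 4y3 + 3y4 + 4y5 ≥ 2
  y1, y2, y3, y4, y5 ≥ 0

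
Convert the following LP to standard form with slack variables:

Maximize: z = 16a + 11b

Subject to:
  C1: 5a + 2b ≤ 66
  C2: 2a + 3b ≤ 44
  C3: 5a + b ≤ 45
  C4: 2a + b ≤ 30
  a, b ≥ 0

max z = 16a + 11b

s.t.
  5a + 2b + s1 = 66
  2a + 3b + s2 = 44
  5a + b + s3 = 45
  2a + b + s4 = 30
  a, b, s1, s2, s3, s4 ≥ 0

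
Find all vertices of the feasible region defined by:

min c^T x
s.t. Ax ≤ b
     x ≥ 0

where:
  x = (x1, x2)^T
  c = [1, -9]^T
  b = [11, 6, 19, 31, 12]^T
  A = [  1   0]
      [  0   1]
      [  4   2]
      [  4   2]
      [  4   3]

(0, 0), (3, 0), (0, 4)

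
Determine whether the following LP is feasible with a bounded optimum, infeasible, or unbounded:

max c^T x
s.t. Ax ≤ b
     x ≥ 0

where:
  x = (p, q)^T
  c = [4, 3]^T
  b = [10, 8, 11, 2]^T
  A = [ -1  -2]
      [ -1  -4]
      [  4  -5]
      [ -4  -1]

Unbounded (objective can increase without bound)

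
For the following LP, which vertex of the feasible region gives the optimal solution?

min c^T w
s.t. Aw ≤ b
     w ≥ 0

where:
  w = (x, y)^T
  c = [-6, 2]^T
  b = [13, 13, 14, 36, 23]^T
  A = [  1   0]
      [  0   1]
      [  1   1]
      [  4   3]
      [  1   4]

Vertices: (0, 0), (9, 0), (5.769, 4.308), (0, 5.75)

Evaluate the objective at each vertex of the feasible region:
  z(0, 0) = 0
  z(9, 0) = -54  ←
  z(5.769, 4.308) = -26
  z(0, 5.75) = 11.5
The minimum is at x = 9, y = 0.

(9, 0)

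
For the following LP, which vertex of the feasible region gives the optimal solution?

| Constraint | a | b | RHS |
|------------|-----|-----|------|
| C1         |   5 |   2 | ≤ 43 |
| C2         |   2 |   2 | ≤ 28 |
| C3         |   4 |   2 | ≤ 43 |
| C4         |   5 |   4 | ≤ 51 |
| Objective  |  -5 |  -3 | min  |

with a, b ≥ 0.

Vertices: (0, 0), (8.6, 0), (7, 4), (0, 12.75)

Evaluate the objective at each vertex of the feasible region:
  z(0, 0) = 0
  z(8.6, 0) = -43
  z(7, 4) = -47  ←
  z(0, 12.75) = -38.25
The minimum is at a = 7, b = 4.

(7, 4)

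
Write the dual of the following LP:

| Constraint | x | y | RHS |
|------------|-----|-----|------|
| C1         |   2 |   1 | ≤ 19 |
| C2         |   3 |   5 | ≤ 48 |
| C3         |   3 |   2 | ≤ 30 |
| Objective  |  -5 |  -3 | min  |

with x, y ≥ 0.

Primal min cᵀx s.t. Ax ≤ b, x ≥ 0  →  Dual max −bᵀy s.t. Aᵀy ≥ −c, y ≥ 0.

Maximize: z = -19y1 - 48y2 - 30y3

Subject to:
  2y1 + 3y2 + 3y3 ≥ 5
  y1 + 5y2 + 2y3 ≥ 3
  y1, y2, y3 ≥ 0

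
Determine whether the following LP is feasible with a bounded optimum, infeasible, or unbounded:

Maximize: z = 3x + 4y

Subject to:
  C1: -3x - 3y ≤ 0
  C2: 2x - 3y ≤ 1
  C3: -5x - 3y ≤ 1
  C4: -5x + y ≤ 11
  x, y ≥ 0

Unbounded (objective can increase without bound)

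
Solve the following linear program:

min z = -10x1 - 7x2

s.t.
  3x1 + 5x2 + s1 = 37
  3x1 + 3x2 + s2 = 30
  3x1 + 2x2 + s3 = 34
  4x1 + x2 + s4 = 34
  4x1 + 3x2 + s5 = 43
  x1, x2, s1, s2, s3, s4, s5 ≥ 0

Evaluate the objective at each vertex of the feasible region:
  z(0, 0) = 0
  z(8.5, 0) = -85
  z(8, 2) = -94  ←
  z(6.5, 3.5) = -89.5
  z(0, 7.4) = -51.8
The minimum is at x1 = 8, x2 = 2.

x1 = 8, x2 = 2, z = -94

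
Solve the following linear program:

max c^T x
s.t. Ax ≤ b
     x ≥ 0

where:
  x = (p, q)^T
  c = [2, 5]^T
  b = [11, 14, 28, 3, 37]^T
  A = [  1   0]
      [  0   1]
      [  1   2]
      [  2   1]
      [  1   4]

Evaluate the objective at each vertex of the feasible region:
  z(0, 0) = 0
  z(1.5, 0) = 3
  z(0, 3) = 15  ←
The maximum is at p = 0, q = 3.

p = 0, q = 3, z = 15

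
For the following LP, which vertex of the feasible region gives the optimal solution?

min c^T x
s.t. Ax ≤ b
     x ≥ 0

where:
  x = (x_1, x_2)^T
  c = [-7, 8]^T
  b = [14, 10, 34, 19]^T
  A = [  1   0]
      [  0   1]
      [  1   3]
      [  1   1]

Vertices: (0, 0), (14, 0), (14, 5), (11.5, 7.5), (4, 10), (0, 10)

Evaluate the objective at each vertex of the feasible region:
  z(0, 0) = 0
  z(14, 0) = -98  ←
  z(14, 5) = -58
  z(11.5, 7.5) = -20.5
  z(4, 10) = 52
  z(0, 10) = 80
The minimum is at x_1 = 14, x_2 = 0.

(14, 0)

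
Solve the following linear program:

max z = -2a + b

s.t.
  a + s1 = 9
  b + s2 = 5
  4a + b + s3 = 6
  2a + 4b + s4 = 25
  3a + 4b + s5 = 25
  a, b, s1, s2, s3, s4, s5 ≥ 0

Evaluate the objective at each vertex of the feasible region:
  z(0, 0) = 0
  z(1.5, 0) = -3
  z(0.25, 5) = 4.5
  z(0, 5) = 5  ←
The maximum is at a = 0, b = 5.

a = 0, b = 5, z = 5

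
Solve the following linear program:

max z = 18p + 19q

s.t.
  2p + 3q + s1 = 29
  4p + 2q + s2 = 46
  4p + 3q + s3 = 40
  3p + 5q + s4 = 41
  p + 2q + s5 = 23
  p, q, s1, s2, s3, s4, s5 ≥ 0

Evaluate the objective at each vertex of the feasible region:
  z(0, 0) = 0
  z(10, 0) = 180
  z(7, 4) = 202  ←
  z(0, 8.2) = 155.8
The maximum is at p = 7, q = 4.

p = 7, q = 4, z = 202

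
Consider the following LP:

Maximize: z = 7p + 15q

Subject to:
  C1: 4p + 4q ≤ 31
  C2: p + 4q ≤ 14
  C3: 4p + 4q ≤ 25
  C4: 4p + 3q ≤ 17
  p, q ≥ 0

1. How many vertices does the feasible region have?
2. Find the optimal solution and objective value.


1. 4
2. p = 2, q = 3, z = 59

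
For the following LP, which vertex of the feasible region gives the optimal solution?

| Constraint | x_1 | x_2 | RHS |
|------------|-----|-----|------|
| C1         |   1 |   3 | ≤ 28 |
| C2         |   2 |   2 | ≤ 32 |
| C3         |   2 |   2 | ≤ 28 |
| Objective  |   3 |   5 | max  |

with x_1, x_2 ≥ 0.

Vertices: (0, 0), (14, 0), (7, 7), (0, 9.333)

Evaluate the objective at each vertex of the feasible region:
  z(0, 0) = 0
  z(14, 0) = 42
  z(7, 7) = 56  ←
  z(0, 9.333) = 46.67
The maximum is at x_1 = 7, x_2 = 7.

(7, 7)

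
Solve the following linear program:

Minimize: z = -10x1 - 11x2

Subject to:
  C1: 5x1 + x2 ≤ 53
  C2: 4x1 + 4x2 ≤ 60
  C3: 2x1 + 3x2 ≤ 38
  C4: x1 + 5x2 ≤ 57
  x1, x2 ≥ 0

Evaluate the objective at each vertex of the feasible region:
  z(0, 0) = 0
  z(10.6, 0) = -106
  z(9.5, 5.5) = -155.5
  z(7, 8) = -158  ←
  z(2.714, 10.86) = -146.6
  z(0, 11.4) = -125.4
The minimum is at x1 = 7, x2 = 8.

x1 = 7, x2 = 8, z = -158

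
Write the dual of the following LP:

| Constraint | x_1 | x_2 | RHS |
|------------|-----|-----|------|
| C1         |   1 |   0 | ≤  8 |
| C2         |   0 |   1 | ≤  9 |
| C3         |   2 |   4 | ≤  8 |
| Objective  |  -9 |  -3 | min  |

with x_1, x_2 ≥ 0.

Primal min cᵀx s.t. Ax ≤ b, x ≥ 0  →  Dual max −bᵀy s.t. Aᵀy ≥ −c, y ≥ 0.

Maximize: z = -8y1 - 9y2 - 8y3

Subject to:
  y1 + 2y3 ≥ 9
  y2 + 4y3 ≥ 3
  y1, y2, y3 ≥ 0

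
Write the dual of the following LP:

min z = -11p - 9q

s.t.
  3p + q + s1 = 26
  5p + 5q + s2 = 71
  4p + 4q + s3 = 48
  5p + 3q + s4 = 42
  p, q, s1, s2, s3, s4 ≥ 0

Primal min cᵀx s.t. Ax ≤ b, x ≥ 0  →  Dual max −bᵀy s.t. Aᵀy ≥ −c, y ≥ 0.

Maximize: z = -26y1 - 71y2 - 48y3 - 42y4

Subject to:
  3y1 + 5y2 + 4y3 + 5y4 ≥ 11
  y1 + 5y2 + 4y3 + 3y4 ≥ 9
  y1, y2, y3, y4 ≥ 0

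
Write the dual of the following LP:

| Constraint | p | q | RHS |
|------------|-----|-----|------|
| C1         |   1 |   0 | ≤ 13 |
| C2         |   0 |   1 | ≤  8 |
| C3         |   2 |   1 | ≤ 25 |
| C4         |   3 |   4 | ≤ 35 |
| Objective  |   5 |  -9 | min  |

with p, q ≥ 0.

Primal min cᵀx s.t. Ax ≤ b, x ≥ 0  →  Dual max −bᵀy s.t. Aᵀy ≥ −c, y ≥ 0.

Maximize: z = -13y1 - 8y2 - 25y3 - 35y4

Subject to:
  y1 + 2y3 + 3y4 ≥ -5
  y2 + y3 + 4y4 ≥ 9
  y1, y2, y3, y4 ≥ 0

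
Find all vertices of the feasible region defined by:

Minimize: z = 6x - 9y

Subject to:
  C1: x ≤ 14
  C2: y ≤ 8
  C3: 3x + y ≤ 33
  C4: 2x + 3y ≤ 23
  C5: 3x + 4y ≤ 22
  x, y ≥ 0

(0, 0), (7.333, 0), (0, 5.5)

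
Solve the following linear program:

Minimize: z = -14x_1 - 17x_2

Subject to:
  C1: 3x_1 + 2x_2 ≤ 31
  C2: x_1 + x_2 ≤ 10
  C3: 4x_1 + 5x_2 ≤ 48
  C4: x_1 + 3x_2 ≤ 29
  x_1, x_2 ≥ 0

Evaluate the objective at each vertex of the feasible region:
  z(0, 0) = 0
  z(10, 0) = -140
  z(2, 8) = -164  ←
  z(0, 9.6) = -163.2
The minimum is at x_1 = 2, x_2 = 8.

x_1 = 2, x_2 = 8, z = -164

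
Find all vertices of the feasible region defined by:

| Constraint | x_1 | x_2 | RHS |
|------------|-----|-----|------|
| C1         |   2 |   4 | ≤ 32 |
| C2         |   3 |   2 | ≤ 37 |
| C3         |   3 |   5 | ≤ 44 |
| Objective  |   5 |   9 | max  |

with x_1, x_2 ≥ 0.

(0, 0), (12.33, 0), (10.78, 2.333), (8, 4), (0, 8)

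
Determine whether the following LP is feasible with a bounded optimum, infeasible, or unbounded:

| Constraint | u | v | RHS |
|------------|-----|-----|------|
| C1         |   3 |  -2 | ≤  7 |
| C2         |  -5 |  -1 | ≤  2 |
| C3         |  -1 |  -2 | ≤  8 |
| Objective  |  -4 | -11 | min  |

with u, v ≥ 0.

Unbounded (objective can decrease without bound)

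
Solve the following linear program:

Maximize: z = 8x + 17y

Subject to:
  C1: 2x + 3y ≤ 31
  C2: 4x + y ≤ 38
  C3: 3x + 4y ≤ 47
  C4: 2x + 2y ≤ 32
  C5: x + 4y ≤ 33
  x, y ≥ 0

Evaluate the objective at each vertex of the feasible region:
  z(0, 0) = 0
  z(9.5, 0) = 76
  z(8.3, 4.8) = 148
  z(5, 7) = 159  ←
  z(0, 8.25) = 140.2
The maximum is at x = 5, y = 7.

x = 5, y = 7, z = 159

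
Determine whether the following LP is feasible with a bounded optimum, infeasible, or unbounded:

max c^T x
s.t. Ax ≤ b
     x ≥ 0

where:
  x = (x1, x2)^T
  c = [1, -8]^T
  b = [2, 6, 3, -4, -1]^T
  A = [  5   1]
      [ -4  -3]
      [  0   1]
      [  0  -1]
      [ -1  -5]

Infeasible (no feasible solution exists)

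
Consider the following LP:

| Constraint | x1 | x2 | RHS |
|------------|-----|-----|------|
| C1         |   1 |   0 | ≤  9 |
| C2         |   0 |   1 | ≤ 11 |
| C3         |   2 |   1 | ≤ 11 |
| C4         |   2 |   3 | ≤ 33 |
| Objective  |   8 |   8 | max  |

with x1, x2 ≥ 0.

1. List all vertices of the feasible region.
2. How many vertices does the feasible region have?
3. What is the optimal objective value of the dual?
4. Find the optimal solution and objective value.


1. (0, 0), (5.5, 0), (0, 11)
2. 3
3. 88
4. x1 = 0, x2 = 11, z = 88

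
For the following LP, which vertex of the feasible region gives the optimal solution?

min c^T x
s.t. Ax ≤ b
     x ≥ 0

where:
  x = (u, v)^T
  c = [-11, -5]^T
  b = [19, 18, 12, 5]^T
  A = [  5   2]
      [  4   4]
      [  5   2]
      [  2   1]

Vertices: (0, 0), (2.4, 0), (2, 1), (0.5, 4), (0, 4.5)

Evaluate the objective at each vertex of the feasible region:
  z(0, 0) = 0
  z(2.4, 0) = -26.4
  z(2, 1) = -27  ←
  z(0.5, 4) = -25.5
  z(0, 4.5) = -22.5
The minimum is at u = 2, v = 1.

(2, 1)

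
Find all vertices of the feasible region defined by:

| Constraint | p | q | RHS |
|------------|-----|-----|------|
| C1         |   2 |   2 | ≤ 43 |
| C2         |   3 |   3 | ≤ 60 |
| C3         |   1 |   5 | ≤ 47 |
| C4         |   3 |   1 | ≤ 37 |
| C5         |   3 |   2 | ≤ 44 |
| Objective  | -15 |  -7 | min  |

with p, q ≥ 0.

(0, 0), (12.33, 0), (10, 7), (9.692, 7.462), (0, 9.4)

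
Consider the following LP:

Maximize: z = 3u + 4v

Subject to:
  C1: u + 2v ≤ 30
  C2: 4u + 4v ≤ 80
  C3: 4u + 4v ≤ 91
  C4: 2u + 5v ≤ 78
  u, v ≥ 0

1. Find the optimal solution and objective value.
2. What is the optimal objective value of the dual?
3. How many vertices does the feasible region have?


1. u = 10, v = 10, z = 70
2. 70
3. 4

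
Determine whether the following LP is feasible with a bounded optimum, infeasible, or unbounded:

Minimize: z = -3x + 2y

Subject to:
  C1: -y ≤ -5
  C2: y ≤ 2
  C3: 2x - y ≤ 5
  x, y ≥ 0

Infeasible (no feasible solution exists)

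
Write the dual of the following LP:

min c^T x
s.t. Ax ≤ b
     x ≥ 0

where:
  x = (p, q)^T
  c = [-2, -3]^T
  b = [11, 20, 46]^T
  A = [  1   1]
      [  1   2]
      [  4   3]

Primal min cᵀx s.t. Ax ≤ b, x ≥ 0  →  Dual max −bᵀy s.t. Aᵀy ≥ −c, y ≥ 0.

Maximize: z = -11y1 - 20y2 - 46y3

Subject to:
  y1 + y2 + 4y3 ≥ 2
  y1 + 2y2 + 3y3 ≥ 3
  y1, y2, y3 ≥ 0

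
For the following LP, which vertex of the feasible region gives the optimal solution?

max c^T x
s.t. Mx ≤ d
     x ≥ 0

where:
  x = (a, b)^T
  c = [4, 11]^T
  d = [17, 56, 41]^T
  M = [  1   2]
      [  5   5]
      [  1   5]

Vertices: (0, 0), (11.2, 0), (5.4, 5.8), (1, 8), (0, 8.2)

Evaluate the objective at each vertex of the feasible region:
  z(0, 0) = 0
  z(11.2, 0) = 44.8
  z(5.4, 5.8) = 85.4
  z(1, 8) = 92  ←
  z(0, 8.2) = 90.2
The maximum is at a = 1, b = 8.

(1, 8)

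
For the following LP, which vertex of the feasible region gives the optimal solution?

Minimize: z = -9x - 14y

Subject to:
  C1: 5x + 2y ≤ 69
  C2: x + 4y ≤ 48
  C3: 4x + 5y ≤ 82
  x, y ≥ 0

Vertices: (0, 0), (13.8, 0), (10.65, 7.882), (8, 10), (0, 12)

Evaluate the objective at each vertex of the feasible region:
  z(0, 0) = 0
  z(13.8, 0) = -124.2
  z(10.65, 7.882) = -206.2
  z(8, 10) = -212  ←
  z(0, 12) = -168
The minimum is at x = 8, y = 10.

(8, 10)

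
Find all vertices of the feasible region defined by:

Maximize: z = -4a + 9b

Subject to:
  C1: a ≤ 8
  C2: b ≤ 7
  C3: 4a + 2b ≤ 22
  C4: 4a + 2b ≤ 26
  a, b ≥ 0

(0, 0), (5.5, 0), (2, 7), (0, 7)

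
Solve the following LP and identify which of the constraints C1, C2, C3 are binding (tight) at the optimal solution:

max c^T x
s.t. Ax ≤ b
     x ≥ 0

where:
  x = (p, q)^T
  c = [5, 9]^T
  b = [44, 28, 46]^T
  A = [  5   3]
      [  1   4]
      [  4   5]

At p = 4, q = 6, compute slack b - a·x for each constraint:
  C1: 44 − 38 = 6  (slack)
  C2: 28 − 28 = 0  (binding)
  C3: 46 − 46 = 0  (binding)

Optimal: p = 4, q = 6
Binding: C2, C3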